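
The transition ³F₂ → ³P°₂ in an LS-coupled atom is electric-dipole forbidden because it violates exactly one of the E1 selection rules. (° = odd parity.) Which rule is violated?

Reading off the term symbols: S 1→1, L 3→1, J 2→2, parity even→odd.
Parity must change: even → odd — satisfied.
ΔS = 0: S: 1 → 1 — satisfied.
ΔL = 0, ±1 (not L=0↔0): L: 3 → 1, ΔL = -2 — violated.
ΔJ = 0, ±1 (not J=0↔0): J: 2 → 2, ΔJ = +0 — satisfied.

the ΔL = 0, ±1 rule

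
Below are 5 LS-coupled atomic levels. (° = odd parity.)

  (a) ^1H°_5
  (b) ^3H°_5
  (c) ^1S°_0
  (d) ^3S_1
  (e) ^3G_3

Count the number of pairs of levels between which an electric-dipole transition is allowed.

(a)–(b): forbidden (parity, ΔS).
(a)–(c): forbidden (parity, ΔL, ΔJ).
(a)–(d): forbidden (ΔS, ΔL, ΔJ).
(a)–(e): forbidden (ΔS, ΔJ).
(b)–(c): forbidden (parity, ΔS, ΔL, ΔJ).
(b)–(d): forbidden (ΔL, ΔJ).
(b)–(e): forbidden (ΔJ).
(c)–(d): forbidden (ΔS, ΔL).
(c)–(e): forbidden (ΔS, ΔL, ΔJ).
(d)–(e): forbidden (parity, ΔL, ΔJ).
Allowed pairs: 0 of 10.

0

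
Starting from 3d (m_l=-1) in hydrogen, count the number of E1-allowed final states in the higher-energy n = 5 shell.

5

E1 requires Δl = ±1, so l_f ∈ {1, 3}; with 0 ≤ l_f ≤ n_f−1 = 4, the allowed l_f values are {1, 3}.
For l_f = 1: m_f ∈ {m_i−1, m_i, m_i+1} ∩ [−1, 1] = {-1, 0} → 2 states.
For l_f = 3: m_f ∈ {m_i−1, m_i, m_i+1} ∩ [−3, 3] = {-2, -1, 0} → 3 states.
Total: 5.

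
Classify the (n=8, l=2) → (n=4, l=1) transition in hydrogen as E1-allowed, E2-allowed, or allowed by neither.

Δl = 1 − 2 = -1; l_i + l_f = 3.
E1 (Δl = ±1): satisfied.
E2 (Δl = 0,±2, l_i+l_f ≥ 2): not satisfied.

E1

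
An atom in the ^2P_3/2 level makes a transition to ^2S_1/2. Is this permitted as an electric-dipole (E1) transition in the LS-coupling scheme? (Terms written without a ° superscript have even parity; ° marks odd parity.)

Reading off the term symbols: S 1/2→1/2, L 1→0, J 3/2→1/2, parity even→even.
Parity must change: even → even — fails.
ΔJ = 0, ±1 (not J=0↔0): J: 3/2 → 1/2, ΔJ = -1 — ok.
ΔL = 0, ±1 (not L=0↔0): L: 1 → 0, ΔL = -1 — ok.
ΔS = 0: S: 1/2 → 1/2 — ok.
Rule(s) violated: parity.

forbidden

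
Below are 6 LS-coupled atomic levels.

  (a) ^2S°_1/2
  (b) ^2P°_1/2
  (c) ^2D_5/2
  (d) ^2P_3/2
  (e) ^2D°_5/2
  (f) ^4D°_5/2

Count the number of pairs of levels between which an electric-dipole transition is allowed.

(a)–(b): forbidden (parity).
(a)–(c): forbidden (ΔL, ΔJ).
(a)–(d): allowed.
(a)–(e): forbidden (parity, ΔL, ΔJ).
(a)–(f): forbidden (parity, ΔS, ΔL, ΔJ).
(b)–(c): forbidden (ΔJ).
(b)–(d): allowed.
(b)–(e): forbidden (parity, ΔJ).
(b)–(f): forbidden (parity, ΔS, ΔJ).
(c)–(d): forbidden (parity).
(c)–(e): allowed.
(c)–(f): forbidden (ΔS).
(d)–(e): allowed.
(d)–(f): forbidden (ΔS).
(e)–(f): forbidden (parity, ΔS).
Allowed pairs: 4 of 15.

4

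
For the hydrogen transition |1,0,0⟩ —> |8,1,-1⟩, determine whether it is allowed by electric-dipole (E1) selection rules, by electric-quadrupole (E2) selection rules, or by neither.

Δl = 1 − 0 = +1; l_i + l_f = 1.
Δm_l = -1.
E1 (Δl = ±1, |Δm_l| ≤ 1): satisfied.
E2 (Δl = 0,±2, l_i+l_f ≥ 2, |Δm_l| ≤ 2): not satisfied.

E1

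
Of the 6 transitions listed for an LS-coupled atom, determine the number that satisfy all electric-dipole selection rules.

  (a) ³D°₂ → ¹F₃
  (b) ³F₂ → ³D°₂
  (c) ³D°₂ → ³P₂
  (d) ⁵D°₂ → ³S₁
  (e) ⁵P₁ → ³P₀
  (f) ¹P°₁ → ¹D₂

3

(a) forbidden (ΔS fails)
(b) allowed
(c) allowed
(d) forbidden (ΔS, ΔL fail)
(e) forbidden (parity, ΔS fail)
(f) allowed
Total allowed: 3 of 6.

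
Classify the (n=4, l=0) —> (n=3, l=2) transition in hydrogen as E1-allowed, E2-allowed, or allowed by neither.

E2

Δl = 2 − 0 = +2; l_i + l_f = 2.
E1 (Δl = ±1): not satisfied.
E2 (Δl = 0,±2, l_i+l_f ≥ 2): satisfied.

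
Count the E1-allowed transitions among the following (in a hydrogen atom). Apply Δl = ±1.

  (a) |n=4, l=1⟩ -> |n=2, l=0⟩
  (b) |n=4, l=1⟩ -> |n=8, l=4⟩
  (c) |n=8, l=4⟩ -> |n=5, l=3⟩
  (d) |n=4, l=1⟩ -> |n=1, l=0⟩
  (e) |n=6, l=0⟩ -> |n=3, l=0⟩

(a) allowed
(b) forbidden — Δl = +3 (E1 requires Δl = ±1)
(c) allowed
(d) allowed
(e) forbidden — Δl = +0 (E1 requires Δl = ±1)
Total allowed: 3 of 5.

3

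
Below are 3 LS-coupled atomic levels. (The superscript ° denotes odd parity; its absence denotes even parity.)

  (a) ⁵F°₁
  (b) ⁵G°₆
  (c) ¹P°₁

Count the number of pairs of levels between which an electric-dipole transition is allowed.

0

(a)–(b): forbidden (parity, ΔJ).
(a)–(c): forbidden (parity, ΔS, ΔL).
(b)–(c): forbidden (parity, ΔS, ΔL, ΔJ).
Allowed pairs: 0 of 3.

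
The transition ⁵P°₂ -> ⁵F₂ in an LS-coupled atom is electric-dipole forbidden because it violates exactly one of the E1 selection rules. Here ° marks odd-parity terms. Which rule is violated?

the ΔL = 0, ±1 rule

Parity must change: odd → even — ✓.
ΔL = 0, ±1 (not L=0↔0): L: 1 → 3, ΔL = +2 — ✗.
ΔS = 0: S: 2 → 2 — ✓.
ΔJ = 0, ±1 (not J=0↔0): J: 2 → 2, ΔJ = +0 — ✓.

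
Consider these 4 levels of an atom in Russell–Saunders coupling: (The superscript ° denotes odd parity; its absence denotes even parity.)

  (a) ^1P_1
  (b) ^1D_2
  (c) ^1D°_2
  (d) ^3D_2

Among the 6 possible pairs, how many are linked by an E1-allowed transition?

(a)–(b): forbidden (parity).
(a)–(c): allowed.
(a)–(d): forbidden (parity, ΔS).
(b)–(c): allowed.
(b)–(d): forbidden (parity, ΔS).
(c)–(d): forbidden (ΔS).
Allowed pairs: 2 of 6.

2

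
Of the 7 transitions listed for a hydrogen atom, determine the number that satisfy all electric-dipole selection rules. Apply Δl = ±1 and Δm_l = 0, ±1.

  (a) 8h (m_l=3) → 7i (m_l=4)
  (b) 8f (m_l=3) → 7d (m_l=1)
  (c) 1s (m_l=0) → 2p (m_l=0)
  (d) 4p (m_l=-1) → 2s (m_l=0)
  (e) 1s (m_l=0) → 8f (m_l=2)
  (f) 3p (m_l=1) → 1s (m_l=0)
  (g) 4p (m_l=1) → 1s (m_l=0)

(a) allowed
(b) forbidden — Δm_l = -2 (E1 requires Δm_l = 0, ±1)
(c) allowed
(d) allowed
(e) forbidden — Δl = +3 (E1 requires Δl = ±1); Δm_l = +2 (E1 requires Δm_l = 0, ±1)
(f) allowed
(g) allowed
Total allowed: 5 of 7.

5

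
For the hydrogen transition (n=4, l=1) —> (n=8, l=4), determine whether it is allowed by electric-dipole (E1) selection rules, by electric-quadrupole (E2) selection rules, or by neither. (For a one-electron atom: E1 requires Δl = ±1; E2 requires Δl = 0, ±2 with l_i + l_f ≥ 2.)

neither

Δl = 4 − 1 = +3; l_i + l_f = 5.
E1 (Δl = ±1): not satisfied.
E2 (Δl = 0,±2, l_i+l_f ≥ 2): not satisfied.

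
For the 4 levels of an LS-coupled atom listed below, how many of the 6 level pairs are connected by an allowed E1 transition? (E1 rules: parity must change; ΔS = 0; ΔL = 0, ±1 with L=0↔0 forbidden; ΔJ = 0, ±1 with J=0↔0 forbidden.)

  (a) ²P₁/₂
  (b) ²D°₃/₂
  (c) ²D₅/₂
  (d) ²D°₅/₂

3

(a)–(b): allowed.
(a)–(c): forbidden (parity, ΔJ).
(a)–(d): forbidden (ΔJ).
(b)–(c): allowed.
(b)–(d): forbidden (parity).
(c)–(d): allowed.
Allowed pairs: 3 of 6.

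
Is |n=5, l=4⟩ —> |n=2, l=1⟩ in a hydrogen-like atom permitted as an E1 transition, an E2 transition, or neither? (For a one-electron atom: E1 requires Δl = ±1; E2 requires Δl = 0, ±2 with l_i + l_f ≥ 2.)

Δl = 1 − 4 = -3; l_i + l_f = 5.
E1 (Δl = ±1): not satisfied.
E2 (Δl = 0,±2, l_i+l_f ≥ 2): not satisfied.

neither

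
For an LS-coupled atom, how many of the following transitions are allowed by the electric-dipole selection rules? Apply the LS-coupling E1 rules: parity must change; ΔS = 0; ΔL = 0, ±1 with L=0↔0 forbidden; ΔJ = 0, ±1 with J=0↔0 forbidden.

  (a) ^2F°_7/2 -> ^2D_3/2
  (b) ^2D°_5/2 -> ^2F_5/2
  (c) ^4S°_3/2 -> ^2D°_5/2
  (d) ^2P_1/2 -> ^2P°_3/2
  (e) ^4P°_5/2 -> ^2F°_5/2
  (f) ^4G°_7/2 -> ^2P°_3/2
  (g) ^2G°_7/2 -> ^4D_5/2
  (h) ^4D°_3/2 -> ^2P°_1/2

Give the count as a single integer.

(a) forbidden (ΔJ fails)
(b) allowed
(c) forbidden (parity, ΔS, ΔL fail)
(d) allowed
(e) forbidden (parity, ΔS, ΔL fail)
(f) forbidden (parity, ΔS, ΔL, ΔJ fail)
(g) forbidden (ΔS, ΔL fail)
(h) forbidden (parity, ΔS fail)
Total allowed: 2 of 8.

2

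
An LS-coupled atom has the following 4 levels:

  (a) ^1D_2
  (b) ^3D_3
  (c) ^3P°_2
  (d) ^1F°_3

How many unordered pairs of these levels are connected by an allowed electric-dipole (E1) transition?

(a)–(b): forbidden (parity, ΔS).
(a)–(c): forbidden (ΔS).
(a)–(d): allowed.
(b)–(c): allowed.
(b)–(d): forbidden (ΔS).
(c)–(d): forbidden (parity, ΔS, ΔL).
Allowed pairs: 2 of 6.

2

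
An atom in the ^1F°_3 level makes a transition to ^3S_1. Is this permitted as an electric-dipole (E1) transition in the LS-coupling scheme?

forbidden

Reading off the term symbols: S 0→1, L 3→0, J 3→1, parity odd→even.
Parity must change: odd → even — passes.
ΔS = 0: S: 0 → 1 — fails.
ΔL = 0, ±1 (not L=0↔0): L: 3 → 0, ΔL = -3 — fails.
ΔJ = 0, ±1 (not J=0↔0): J: 3 → 1, ΔJ = -2 — fails.
Rule(s) violated: ΔS, ΔL, ΔJ.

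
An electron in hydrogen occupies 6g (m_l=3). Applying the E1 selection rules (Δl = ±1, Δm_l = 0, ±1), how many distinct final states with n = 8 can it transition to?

5

E1 requires Δl = ±1, so l_f ∈ {3, 5}; with 0 ≤ l_f ≤ n_f−1 = 7, the allowed l_f values are {3, 5}.
For l_f = 3: m_f ∈ {m_i−1, m_i, m_i+1} ∩ [−3, 3] = {2, 3} → 2 states.
For l_f = 5: m_f ∈ {m_i−1, m_i, m_i+1} ∩ [−5, 5] = {2, 3, 4} → 3 states.
Total: 5.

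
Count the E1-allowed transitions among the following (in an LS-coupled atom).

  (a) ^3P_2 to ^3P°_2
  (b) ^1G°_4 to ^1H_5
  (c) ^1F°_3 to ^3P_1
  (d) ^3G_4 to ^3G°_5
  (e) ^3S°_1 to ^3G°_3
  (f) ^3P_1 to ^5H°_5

3

(a) allowed
(b) allowed
(c) forbidden (ΔS, ΔL, ΔJ fail)
(d) allowed
(e) forbidden (parity, ΔL, ΔJ fail)
(f) forbidden (ΔS, ΔL, ΔJ fail)
Total allowed: 3 of 6.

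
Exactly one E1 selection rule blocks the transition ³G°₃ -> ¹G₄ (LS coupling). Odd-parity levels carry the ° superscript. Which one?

the ΔS = 0 rule

Reading off the term symbols: S 1→0, L 4→4, J 3→4, parity odd→even.
Parity must change: odd → even — passes.
ΔS = 0: S: 1 → 0 — fails.
ΔL = 0, ±1 (not L=0↔0): L: 4 → 4, ΔL = +0 — passes.
ΔJ = 0, ±1 (not J=0↔0): J: 3 → 4, ΔJ = +1 — passes.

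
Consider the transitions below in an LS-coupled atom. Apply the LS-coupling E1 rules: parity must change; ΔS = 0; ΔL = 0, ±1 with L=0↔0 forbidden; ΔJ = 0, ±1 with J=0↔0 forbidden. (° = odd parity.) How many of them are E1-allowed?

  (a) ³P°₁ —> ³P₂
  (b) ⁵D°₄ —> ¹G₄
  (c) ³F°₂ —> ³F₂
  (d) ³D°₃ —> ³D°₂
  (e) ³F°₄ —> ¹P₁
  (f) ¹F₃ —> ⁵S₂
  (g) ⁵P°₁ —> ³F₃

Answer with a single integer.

(a) allowed
(b) forbidden (ΔS, ΔL fail)
(c) allowed
(d) forbidden (parity fails)
(e) forbidden (ΔS, ΔL, ΔJ fail)
(f) forbidden (parity, ΔS, ΔL fail)
(g) forbidden (ΔS, ΔL, ΔJ fail)
Total allowed: 2 of 7.

2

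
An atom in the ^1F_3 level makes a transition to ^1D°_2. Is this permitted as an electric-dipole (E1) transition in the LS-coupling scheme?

Reading off the term symbols: S 0→0, L 3→2, J 3→2, parity even→odd.
Parity must change: even → odd — satisfied.
ΔS = 0: S: 0 → 0 — satisfied.
ΔL = 0, ±1 (not L=0↔0): L: 3 → 2, ΔL = -1 — satisfied.
ΔJ = 0, ±1 (not J=0↔0): J: 3 → 2, ΔJ = -1 — satisfied.
All four E1 rules are satisfied.

allowed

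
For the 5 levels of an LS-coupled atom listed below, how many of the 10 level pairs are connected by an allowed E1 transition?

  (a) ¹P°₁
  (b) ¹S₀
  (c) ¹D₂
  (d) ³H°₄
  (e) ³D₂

2

(a)–(b): allowed.
(a)–(c): allowed.
(a)–(d): forbidden (parity, ΔS, ΔL, ΔJ).
(a)–(e): forbidden (ΔS).
(b)–(c): forbidden (parity, ΔL, ΔJ).
(b)–(d): forbidden (ΔS, ΔL, ΔJ).
(b)–(e): forbidden (parity, ΔS, ΔL, ΔJ).
(c)–(d): forbidden (ΔS, ΔL, ΔJ).
(c)–(e): forbidden (parity, ΔS).
(d)–(e): forbidden (ΔL, ΔJ).
Allowed pairs: 2 of 10.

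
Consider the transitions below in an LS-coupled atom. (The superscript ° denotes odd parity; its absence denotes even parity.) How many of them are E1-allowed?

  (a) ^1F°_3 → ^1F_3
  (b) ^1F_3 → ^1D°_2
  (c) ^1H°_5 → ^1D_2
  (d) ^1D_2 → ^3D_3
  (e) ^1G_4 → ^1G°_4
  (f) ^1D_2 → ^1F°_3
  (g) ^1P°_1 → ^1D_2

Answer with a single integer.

(a) allowed
(b) allowed
(c) forbidden (ΔL, ΔJ fail)
(d) forbidden (parity, ΔS fail)
(e) allowed
(f) allowed
(g) allowed
Total allowed: 5 of 7.

5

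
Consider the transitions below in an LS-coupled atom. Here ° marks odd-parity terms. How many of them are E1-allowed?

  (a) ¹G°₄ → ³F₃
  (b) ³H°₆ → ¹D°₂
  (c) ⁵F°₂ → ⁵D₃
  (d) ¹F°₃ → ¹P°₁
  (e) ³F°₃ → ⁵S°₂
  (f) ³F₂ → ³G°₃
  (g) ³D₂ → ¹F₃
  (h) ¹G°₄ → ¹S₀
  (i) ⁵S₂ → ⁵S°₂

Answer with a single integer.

(a) forbidden (ΔS fails)
(b) forbidden (parity, ΔS, ΔL, ΔJ fail)
(c) allowed
(d) forbidden (parity, ΔL, ΔJ fail)
(e) forbidden (parity, ΔS, ΔL fail)
(f) allowed
(g) forbidden (parity, ΔS fail)
(h) forbidden (ΔL, ΔJ fail)
(i) forbidden (ΔL fails)
Total allowed: 2 of 9.

2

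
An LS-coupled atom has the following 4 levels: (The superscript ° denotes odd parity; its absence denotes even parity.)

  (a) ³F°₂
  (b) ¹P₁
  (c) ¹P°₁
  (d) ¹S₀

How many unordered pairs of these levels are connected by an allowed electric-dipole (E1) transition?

2

(a)–(b): forbidden (ΔS, ΔL).
(a)–(c): forbidden (parity, ΔS, ΔL).
(a)–(d): forbidden (ΔS, ΔL, ΔJ).
(b)–(c): allowed.
(b)–(d): forbidden (parity).
(c)–(d): allowed.
Allowed pairs: 2 of 6.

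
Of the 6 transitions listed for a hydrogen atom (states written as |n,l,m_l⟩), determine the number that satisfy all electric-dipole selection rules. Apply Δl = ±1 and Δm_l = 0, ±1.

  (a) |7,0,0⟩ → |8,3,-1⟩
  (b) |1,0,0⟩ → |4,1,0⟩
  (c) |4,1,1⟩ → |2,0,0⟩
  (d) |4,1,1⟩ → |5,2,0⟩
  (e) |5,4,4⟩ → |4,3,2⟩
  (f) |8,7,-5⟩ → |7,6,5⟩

3

(a) forbidden — Δl = +3 (E1 requires Δl = ±1)
(b) allowed
(c) allowed
(d) allowed
(e) forbidden — Δm_l = -2 (E1 requires Δm_l = 0, ±1)
(f) forbidden — Δm_l = +10 (E1 requires Δm_l = 0, ±1)
Total allowed: 3 of 6.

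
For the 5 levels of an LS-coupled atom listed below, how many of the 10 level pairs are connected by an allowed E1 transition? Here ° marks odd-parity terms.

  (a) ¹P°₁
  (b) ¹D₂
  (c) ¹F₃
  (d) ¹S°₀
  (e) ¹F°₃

3

(a)–(b): allowed.
(a)–(c): forbidden (ΔL, ΔJ).
(a)–(d): forbidden (parity).
(a)–(e): forbidden (parity, ΔL, ΔJ).
(b)–(c): forbidden (parity).
(b)–(d): forbidden (ΔL, ΔJ).
(b)–(e): allowed.
(c)–(d): forbidden (ΔL, ΔJ).
(c)–(e): allowed.
(d)–(e): forbidden (parity, ΔL, ΔJ).
Allowed pairs: 3 of 10.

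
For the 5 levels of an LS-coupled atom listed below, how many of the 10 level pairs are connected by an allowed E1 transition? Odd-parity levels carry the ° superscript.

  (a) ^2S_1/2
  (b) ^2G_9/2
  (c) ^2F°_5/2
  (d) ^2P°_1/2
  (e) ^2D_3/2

(a)–(b): forbidden (parity, ΔL, ΔJ).
(a)–(c): forbidden (ΔL, ΔJ).
(a)–(d): allowed.
(a)–(e): forbidden (parity, ΔL).
(b)–(c): forbidden (ΔJ).
(b)–(d): forbidden (ΔL, ΔJ).
(b)–(e): forbidden (parity, ΔL, ΔJ).
(c)–(d): forbidden (parity, ΔL, ΔJ).
(c)–(e): allowed.
(d)–(e): allowed.
Allowed pairs: 3 of 10.

3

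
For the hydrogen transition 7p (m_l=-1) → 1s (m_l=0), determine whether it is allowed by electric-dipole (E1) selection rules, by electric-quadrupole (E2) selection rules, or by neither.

Δl = 0 − 1 = -1; l_i + l_f = 1.
Δm_l = +1.
E1 (Δl = ±1, |Δm_l| ≤ 1): satisfied.
E2 (Δl = 0,±2, l_i+l_f ≥ 2, |Δm_l| ≤ 2): not satisfied.

E1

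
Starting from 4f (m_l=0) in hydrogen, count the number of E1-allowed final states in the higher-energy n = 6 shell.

E1 requires Δl = ±1, so l_f ∈ {2, 4}; with 0 ≤ l_f ≤ n_f−1 = 5, the allowed l_f values are {2, 4}.
For l_f = 2: m_f ∈ {m_i−1, m_i, m_i+1} ∩ [−2, 2] = {-1, 0, 1} → 3 states.
For l_f = 4: m_f ∈ {m_i−1, m_i, m_i+1} ∩ [−4, 4] = {-1, 0, 1} → 3 states.
Total: 6.

6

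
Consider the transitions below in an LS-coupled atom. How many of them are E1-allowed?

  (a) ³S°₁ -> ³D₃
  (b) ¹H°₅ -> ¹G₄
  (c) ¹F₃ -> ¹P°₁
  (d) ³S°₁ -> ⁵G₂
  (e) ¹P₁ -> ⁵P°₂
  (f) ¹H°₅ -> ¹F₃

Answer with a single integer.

(a) forbidden (ΔL, ΔJ fail)
(b) allowed
(c) forbidden (ΔL, ΔJ fail)
(d) forbidden (ΔS, ΔL fail)
(e) forbidden (ΔS fails)
(f) forbidden (ΔL, ΔJ fail)
Total allowed: 1 of 6.

1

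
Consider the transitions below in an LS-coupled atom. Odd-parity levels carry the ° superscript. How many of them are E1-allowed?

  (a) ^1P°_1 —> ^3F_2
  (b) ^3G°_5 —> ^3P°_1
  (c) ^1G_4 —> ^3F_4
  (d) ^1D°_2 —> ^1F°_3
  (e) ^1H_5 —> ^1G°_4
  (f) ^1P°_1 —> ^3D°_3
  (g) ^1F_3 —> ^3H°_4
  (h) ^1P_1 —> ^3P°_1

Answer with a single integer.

1

(a) forbidden (ΔS, ΔL fail)
(b) forbidden (parity, ΔL, ΔJ fail)
(c) forbidden (parity, ΔS fail)
(d) forbidden (parity fails)
(e) allowed
(f) forbidden (parity, ΔS, ΔJ fail)
(g) forbidden (ΔS, ΔL fail)
(h) forbidden (ΔS fails)
Total allowed: 1 of 8.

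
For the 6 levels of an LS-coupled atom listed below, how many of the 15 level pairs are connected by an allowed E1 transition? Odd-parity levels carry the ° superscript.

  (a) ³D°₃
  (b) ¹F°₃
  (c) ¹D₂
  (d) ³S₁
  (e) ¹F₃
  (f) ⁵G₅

2

(a)–(b): forbidden (parity, ΔS).
(a)–(c): forbidden (ΔS).
(a)–(d): forbidden (ΔL, ΔJ).
(a)–(e): forbidden (ΔS).
(a)–(f): forbidden (ΔS, ΔL, ΔJ).
(b)–(c): allowed.
(b)–(d): forbidden (ΔS, ΔL, ΔJ).
(b)–(e): allowed.
(b)–(f): forbidden (ΔS, ΔJ).
(c)–(d): forbidden (parity, ΔS, ΔL).
(c)–(e): forbidden (parity).
(c)–(f): forbidden (parity, ΔS, ΔL, ΔJ).
(d)–(e): forbidden (parity, ΔS, ΔL, ΔJ).
(d)–(f): forbidden (parity, ΔS, ΔL, ΔJ).
(e)–(f): forbidden (parity, ΔS, ΔJ).
Allowed pairs: 2 of 15.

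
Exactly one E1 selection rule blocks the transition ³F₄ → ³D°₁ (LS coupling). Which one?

the ΔJ = 0, ±1 rule

ΔL = 0, ±1 (not L=0↔0): L: 3 → 2, ΔL = -1 — ok.
Parity must change: even → odd — ok.
ΔJ = 0, ±1 (not J=0↔0): J: 4 → 1, ΔJ = -3 — fails.
ΔS = 0: S: 1 → 1 — ok.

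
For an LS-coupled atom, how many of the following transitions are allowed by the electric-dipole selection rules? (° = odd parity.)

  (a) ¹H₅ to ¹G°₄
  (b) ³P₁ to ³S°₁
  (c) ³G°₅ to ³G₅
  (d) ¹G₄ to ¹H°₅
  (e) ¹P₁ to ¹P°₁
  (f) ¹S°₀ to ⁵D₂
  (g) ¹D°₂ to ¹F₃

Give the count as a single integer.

6

(a) allowed
(b) allowed
(c) allowed
(d) allowed
(e) allowed
(f) forbidden (ΔS, ΔL, ΔJ fail)
(g) allowed
Total allowed: 6 of 7.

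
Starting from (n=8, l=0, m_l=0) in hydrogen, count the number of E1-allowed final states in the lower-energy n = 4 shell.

3

E1 requires Δl = ±1, so l_f ∈ {-1, 1}; with 0 ≤ l_f ≤ n_f−1 = 3, the allowed l_f values are {1}.
For l_f = 1: m_f ∈ {m_i−1, m_i, m_i+1} ∩ [−1, 1] = {-1, 0, 1} → 3 states.
Total: 3.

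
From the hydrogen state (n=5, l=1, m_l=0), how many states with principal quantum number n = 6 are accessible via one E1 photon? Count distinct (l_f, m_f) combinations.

4

E1 requires Δl = ±1, so l_f ∈ {0, 2}; with 0 ≤ l_f ≤ n_f−1 = 5, the allowed l_f values are {0, 2}.
For l_f = 0: m_f ∈ {m_i−1, m_i, m_i+1} ∩ [−0, 0] = {0} → 1 state.
For l_f = 2: m_f ∈ {m_i−1, m_i, m_i+1} ∩ [−2, 2] = {-1, 0, 1} → 3 states.
Total: 4.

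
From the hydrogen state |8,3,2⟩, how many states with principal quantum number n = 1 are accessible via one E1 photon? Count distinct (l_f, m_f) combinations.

E1 requires l_f ∈ {2, 4}, but neither lies in [0, 0], so no final state is reachable.
Total: 0.

0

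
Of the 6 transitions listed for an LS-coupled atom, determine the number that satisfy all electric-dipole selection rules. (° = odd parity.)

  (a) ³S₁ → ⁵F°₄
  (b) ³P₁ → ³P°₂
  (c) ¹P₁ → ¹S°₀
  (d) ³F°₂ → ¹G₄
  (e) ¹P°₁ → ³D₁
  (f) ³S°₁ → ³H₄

2

(a) forbidden (ΔS, ΔL, ΔJ fail)
(b) allowed
(c) allowed
(d) forbidden (ΔS, ΔJ fail)
(e) forbidden (ΔS fails)
(f) forbidden (ΔL, ΔJ fail)
Total allowed: 2 of 6.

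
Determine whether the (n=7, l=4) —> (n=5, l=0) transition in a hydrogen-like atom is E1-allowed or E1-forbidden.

forbidden

l: 4 → 0 (Δl = -4). Δl = ±1 ✗.
The transition is electric-dipole forbidden.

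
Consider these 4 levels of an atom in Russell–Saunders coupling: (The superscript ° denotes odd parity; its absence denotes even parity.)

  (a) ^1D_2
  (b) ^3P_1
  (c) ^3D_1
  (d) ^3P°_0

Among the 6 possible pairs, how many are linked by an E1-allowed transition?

(a)–(b): forbidden (parity, ΔS).
(a)–(c): forbidden (parity, ΔS).
(a)–(d): forbidden (ΔS, ΔJ).
(b)–(c): forbidden (parity).
(b)–(d): allowed.
(c)–(d): allowed.
Allowed pairs: 2 of 6.

2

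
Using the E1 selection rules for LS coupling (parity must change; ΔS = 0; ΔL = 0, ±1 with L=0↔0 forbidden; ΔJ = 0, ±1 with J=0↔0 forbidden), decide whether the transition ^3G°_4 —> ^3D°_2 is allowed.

ΔJ = 0, ±1 (not J=0↔0): J: 4 → 2, ΔJ = -2 — ✗.
ΔS = 0: S: 1 → 1 — ✓.
Parity must change: odd → odd — ✗.
ΔL = 0, ±1 (not L=0↔0): L: 4 → 2, ΔL = -2 — ✗.
Rule(s) violated: parity, ΔL, ΔJ.

forbidden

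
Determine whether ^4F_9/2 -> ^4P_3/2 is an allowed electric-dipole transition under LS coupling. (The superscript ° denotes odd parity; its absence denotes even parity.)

Parity must change: even → even — fails.
ΔS = 0: S: 3/2 → 3/2 — ok.
ΔL = 0, ±1 (not L=0↔0): L: 3 → 1, ΔL = -2 — fails.
ΔJ = 0, ±1 (not J=0↔0): J: 9/2 → 3/2, ΔJ = -3 — fails.
Rule(s) violated: parity, ΔL, ΔJ.

forbidden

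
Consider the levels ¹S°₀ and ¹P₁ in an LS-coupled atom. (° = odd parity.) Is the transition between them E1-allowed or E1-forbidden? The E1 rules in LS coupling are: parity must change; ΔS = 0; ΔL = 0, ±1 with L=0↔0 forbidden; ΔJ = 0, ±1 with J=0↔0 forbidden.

Reading off the term symbols: S 0→0, L 0→1, J 0→1, parity odd→even.
Parity must change: odd → even — ok.
ΔS = 0: S: 0 → 0 — ok.
ΔL = 0, ±1 (not L=0↔0): L: 0 → 1, ΔL = +1 — ok.
ΔJ = 0, ±1 (not J=0↔0): J: 0 → 1, ΔJ = +1 — ok.
All four E1 rules are satisfied.

allowed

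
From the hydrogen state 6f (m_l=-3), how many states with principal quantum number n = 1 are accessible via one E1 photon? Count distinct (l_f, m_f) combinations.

E1 requires l_f ∈ {2, 4}, but neither lies in [0, 0], so no final state is reachable.
Total: 0.

0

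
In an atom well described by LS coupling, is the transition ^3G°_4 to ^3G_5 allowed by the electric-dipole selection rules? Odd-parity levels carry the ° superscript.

allowed

Initial level: S=1, L=4, J=4, parity odd. Final level: S=1, L=4, J=5, parity even.
ΔL = 0, ±1 (not L=0↔0): L: 4 → 4, ΔL = +0 — ok.
ΔJ = 0, ±1 (not J=0↔0): J: 4 → 5, ΔJ = +1 — ok.
Parity must change: odd → even — ok.
ΔS = 0: S: 1 → 1 — ok.
All four E1 rules are satisfied.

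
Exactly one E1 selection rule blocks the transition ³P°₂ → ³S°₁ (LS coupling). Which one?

parity

Initial level: S=1, L=1, J=2, parity odd. Final level: S=1, L=0, J=1, parity odd.
ΔL = 0, ±1 (not L=0↔0): L: 1 → 0, ΔL = -1 — passes.
Parity must change: odd → odd — fails.
ΔJ = 0, ±1 (not J=0↔0): J: 2 → 1, ΔJ = -1 — passes.
ΔS = 0: S: 1 → 1 — passes.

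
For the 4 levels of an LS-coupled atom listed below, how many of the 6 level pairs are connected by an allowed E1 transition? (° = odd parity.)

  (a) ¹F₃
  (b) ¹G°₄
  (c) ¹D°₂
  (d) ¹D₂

3

(a)–(b): allowed.
(a)–(c): allowed.
(a)–(d): forbidden (parity).
(b)–(c): forbidden (parity, ΔL, ΔJ).
(b)–(d): forbidden (ΔL, ΔJ).
(c)–(d): allowed.
Allowed pairs: 3 of 6.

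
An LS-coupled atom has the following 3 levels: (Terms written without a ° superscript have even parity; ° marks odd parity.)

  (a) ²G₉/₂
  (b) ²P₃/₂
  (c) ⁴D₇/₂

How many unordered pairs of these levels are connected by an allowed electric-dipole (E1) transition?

(a)–(b): forbidden (parity, ΔL, ΔJ).
(a)–(c): forbidden (parity, ΔS, ΔL).
(b)–(c): forbidden (parity, ΔS, ΔJ).
Allowed pairs: 0 of 3.

0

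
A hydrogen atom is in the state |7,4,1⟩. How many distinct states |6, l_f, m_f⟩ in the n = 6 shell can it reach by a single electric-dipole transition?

6

E1 requires Δl = ±1, so l_f ∈ {3, 5}; with 0 ≤ l_f ≤ n_f−1 = 5, the allowed l_f values are {3, 5}.
For l_f = 3: m_f ∈ {m_i−1, m_i, m_i+1} ∩ [−3, 3] = {0, 1, 2} → 3 states.
For l_f = 5: m_f ∈ {m_i−1, m_i, m_i+1} ∩ [−5, 5] = {0, 1, 2} → 3 states.
Total: 6.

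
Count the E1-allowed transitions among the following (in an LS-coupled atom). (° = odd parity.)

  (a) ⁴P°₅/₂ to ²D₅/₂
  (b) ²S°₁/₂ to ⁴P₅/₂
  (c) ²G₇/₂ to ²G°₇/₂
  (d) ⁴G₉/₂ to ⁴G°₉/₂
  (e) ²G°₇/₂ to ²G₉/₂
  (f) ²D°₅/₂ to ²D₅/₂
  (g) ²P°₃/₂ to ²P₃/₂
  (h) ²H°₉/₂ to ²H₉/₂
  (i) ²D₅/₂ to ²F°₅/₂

(a) forbidden (ΔS fails)
(b) forbidden (ΔS, ΔJ fail)
(c) allowed
(d) allowed
(e) allowed
(f) allowed
(g) allowed
(h) allowed
(i) allowed
Total allowed: 7 of 9.

7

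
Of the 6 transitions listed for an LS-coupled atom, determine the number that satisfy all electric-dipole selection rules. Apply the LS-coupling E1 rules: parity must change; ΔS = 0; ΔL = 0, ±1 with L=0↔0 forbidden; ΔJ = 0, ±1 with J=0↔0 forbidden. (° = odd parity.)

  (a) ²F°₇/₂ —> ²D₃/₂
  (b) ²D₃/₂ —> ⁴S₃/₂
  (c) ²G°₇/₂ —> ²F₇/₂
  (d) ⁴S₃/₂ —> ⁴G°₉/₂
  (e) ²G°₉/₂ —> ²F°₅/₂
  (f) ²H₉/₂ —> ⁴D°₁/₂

1

(a) forbidden (ΔJ fails)
(b) forbidden (parity, ΔS, ΔL fail)
(c) allowed
(d) forbidden (ΔL, ΔJ fail)
(e) forbidden (parity, ΔJ fail)
(f) forbidden (ΔS, ΔL, ΔJ fail)
Total allowed: 1 of 6.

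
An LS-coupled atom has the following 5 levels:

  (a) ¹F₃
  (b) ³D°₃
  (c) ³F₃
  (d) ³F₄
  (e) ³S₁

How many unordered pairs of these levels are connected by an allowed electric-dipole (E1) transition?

2

(a)–(b): forbidden (ΔS).
(a)–(c): forbidden (parity, ΔS).
(a)–(d): forbidden (parity, ΔS).
(a)–(e): forbidden (parity, ΔS, ΔL, ΔJ).
(b)–(c): allowed.
(b)–(d): allowed.
(b)–(e): forbidden (ΔL, ΔJ).
(c)–(d): forbidden (parity).
(c)–(e): forbidden (parity, ΔL, ΔJ).
(d)–(e): forbidden (parity, ΔL, ΔJ).
Allowed pairs: 2 of 10.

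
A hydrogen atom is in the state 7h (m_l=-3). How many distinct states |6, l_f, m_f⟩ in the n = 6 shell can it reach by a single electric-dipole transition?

3

E1 requires Δl = ±1, so l_f ∈ {4, 6}; with 0 ≤ l_f ≤ n_f−1 = 5, the allowed l_f values are {4}.
For l_f = 4: m_f ∈ {m_i−1, m_i, m_i+1} ∩ [−4, 4] = {-4, -3, -2} → 3 states.
Total: 3.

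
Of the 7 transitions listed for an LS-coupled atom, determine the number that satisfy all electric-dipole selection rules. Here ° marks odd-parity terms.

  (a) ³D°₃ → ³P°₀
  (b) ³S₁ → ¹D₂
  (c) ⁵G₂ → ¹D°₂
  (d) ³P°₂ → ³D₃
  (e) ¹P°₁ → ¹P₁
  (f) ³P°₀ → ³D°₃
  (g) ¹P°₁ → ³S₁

2

(a) forbidden (parity, ΔJ fail)
(b) forbidden (parity, ΔS, ΔL fail)
(c) forbidden (ΔS, ΔL fail)
(d) allowed
(e) allowed
(f) forbidden (parity, ΔJ fail)
(g) forbidden (ΔS fails)
Total allowed: 2 of 7.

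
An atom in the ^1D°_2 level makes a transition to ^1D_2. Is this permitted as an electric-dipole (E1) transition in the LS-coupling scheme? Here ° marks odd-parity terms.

allowed

Initial level: S=0, L=2, J=2, parity odd. Final level: S=0, L=2, J=2, parity even.
Parity must change: odd → even — ✓.
ΔS = 0: S: 0 → 0 — ✓.
ΔL = 0, ±1 (not L=0↔0): L: 2 → 2, ΔL = +0 — ✓.
ΔJ = 0, ±1 (not J=0↔0): J: 2 → 2, ΔJ = +0 — ✓.
All four E1 rules are satisfied.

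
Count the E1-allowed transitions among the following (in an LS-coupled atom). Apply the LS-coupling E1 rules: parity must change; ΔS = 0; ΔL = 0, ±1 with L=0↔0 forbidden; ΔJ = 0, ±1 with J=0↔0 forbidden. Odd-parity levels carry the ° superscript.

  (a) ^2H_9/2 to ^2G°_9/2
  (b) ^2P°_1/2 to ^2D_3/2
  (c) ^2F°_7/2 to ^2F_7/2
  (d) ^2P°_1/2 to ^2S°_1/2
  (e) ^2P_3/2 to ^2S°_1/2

(a) allowed
(b) allowed
(c) allowed
(d) forbidden (parity fails)
(e) allowed
Total allowed: 4 of 5.

4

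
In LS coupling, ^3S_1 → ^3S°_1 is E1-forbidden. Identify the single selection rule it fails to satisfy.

the L=0 ↔ L=0 exclusion

Initial level: S=1, L=0, J=1, parity even. Final level: S=1, L=0, J=1, parity odd.
Parity must change: even → odd — satisfied.
ΔS = 0: S: 1 → 1 — satisfied.
ΔL = 0, ±1 (not L=0↔0): L: 0 → 0, ΔL = +0 — violated.
ΔJ = 0, ±1 (not J=0↔0): J: 1 → 1, ΔJ = +0 — satisfied.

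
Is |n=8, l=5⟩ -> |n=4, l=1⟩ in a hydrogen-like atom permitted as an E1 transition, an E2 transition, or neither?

neither

Δl = 1 − 5 = -4; l_i + l_f = 6.
E1 (Δl = ±1): not satisfied.
E2 (Δl = 0,±2, l_i+l_f ≥ 2): not satisfied.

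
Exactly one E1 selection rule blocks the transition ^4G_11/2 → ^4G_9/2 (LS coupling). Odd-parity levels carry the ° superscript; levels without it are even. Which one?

Reading off the term symbols: S 3/2→3/2, L 4→4, J 11/2→9/2, parity even→even.
ΔS = 0: S: 3/2 → 3/2 — ok.
ΔJ = 0, ±1 (not J=0↔0): J: 11/2 → 9/2, ΔJ = -1 — ok.
ΔL = 0, ±1 (not L=0↔0): L: 4 → 4, ΔL = +0 — ok.
Parity must change: even → even — fails.

parity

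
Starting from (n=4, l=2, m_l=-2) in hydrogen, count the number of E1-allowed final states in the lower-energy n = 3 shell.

1

E1 requires Δl = ±1, so l_f ∈ {1, 3}; with 0 ≤ l_f ≤ n_f−1 = 2, the allowed l_f values are {1}.
For l_f = 1: m_f ∈ {m_i−1, m_i, m_i+1} ∩ [−1, 1] = {-1} → 1 state.
Total: 1.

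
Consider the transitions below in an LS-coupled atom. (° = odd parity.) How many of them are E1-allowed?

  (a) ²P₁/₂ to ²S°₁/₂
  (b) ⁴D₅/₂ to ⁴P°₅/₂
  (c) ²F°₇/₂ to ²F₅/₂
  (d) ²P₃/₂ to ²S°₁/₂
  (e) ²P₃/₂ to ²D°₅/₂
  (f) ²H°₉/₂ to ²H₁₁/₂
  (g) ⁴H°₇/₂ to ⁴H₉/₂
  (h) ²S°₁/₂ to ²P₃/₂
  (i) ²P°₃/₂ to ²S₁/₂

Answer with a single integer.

9

(a) allowed
(b) allowed
(c) allowed
(d) allowed
(e) allowed
(f) allowed
(g) allowed
(h) allowed
(i) allowed
Total allowed: 9 of 9.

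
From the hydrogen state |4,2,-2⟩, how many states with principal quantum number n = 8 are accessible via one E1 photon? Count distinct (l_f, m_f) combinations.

4

E1 requires Δl = ±1, so l_f ∈ {1, 3}; with 0 ≤ l_f ≤ n_f−1 = 7, the allowed l_f values are {1, 3}.
For l_f = 1: m_f ∈ {m_i−1, m_i, m_i+1} ∩ [−1, 1] = {-1} → 1 state.
For l_f = 3: m_f ∈ {m_i−1, m_i, m_i+1} ∩ [−3, 3] = {-3, -2, -1} → 3 states.
Total: 4.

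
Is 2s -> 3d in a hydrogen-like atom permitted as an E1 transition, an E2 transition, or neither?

E2

Δl = 2 − 0 = +2; l_i + l_f = 2.
E1 (Δl = ±1): not satisfied.
E2 (Δl = 0,±2, l_i+l_f ≥ 2): satisfied.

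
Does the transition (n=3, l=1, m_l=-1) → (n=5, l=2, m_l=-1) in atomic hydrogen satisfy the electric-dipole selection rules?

allowed

Initial l = 1, final l = 2, so Δl = +1. E1 requires Δl = ±1: satisfied.
m_l: -1 → -1 (Δm_l = +0). |Δm_l| ≤ 1 satisfied.
All E1 selection rules are satisfied.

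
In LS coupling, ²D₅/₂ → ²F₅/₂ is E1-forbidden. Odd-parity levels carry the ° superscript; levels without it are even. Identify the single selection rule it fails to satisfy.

Initial level: S=1/2, L=2, J=5/2, parity even. Final level: S=1/2, L=3, J=5/2, parity even.
Parity must change: even → even — fails.
ΔS = 0: S: 1/2 → 1/2 — passes.
ΔL = 0, ±1 (not L=0↔0): L: 2 → 3, ΔL = +1 — passes.
ΔJ = 0, ±1 (not J=0↔0): J: 5/2 → 5/2, ΔJ = +0 — passes.

parity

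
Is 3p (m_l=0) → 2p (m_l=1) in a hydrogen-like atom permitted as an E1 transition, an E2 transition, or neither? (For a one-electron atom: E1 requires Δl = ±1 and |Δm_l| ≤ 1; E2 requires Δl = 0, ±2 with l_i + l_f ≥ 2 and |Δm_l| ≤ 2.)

Δl = 1 − 1 = +0; l_i + l_f = 2.
Δm_l = +1.
E1 (Δl = ±1, |Δm_l| ≤ 1): not satisfied.
E2 (Δl = 0,±2, l_i+l_f ≥ 2, |Δm_l| ≤ 2): satisfied.

E2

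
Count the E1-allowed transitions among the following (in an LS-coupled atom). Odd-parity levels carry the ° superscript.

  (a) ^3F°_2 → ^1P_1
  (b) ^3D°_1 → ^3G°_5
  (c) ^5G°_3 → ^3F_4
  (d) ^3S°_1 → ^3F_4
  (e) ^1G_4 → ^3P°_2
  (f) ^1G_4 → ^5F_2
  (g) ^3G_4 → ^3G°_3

(a) forbidden (ΔS, ΔL fail)
(b) forbidden (parity, ΔL, ΔJ fail)
(c) forbidden (ΔS fails)
(d) forbidden (ΔL, ΔJ fail)
(e) forbidden (ΔS, ΔL, ΔJ fail)
(f) forbidden (parity, ΔS, ΔJ fail)
(g) allowed
Total allowed: 1 of 7.

1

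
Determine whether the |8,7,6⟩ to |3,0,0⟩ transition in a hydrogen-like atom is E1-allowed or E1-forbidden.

forbidden

Initial l = 7, final l = 0, so Δl = -7. E1 requires Δl = ±1: ✗.
m_l: 6 → 0 (Δm_l = -6). |Δm_l| ≤ 1 ✗.
The transition is electric-dipole forbidden.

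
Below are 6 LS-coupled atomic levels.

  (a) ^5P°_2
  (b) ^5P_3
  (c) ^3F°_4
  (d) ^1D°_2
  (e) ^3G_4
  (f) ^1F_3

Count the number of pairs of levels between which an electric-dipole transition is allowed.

3

(a)–(b): allowed.
(a)–(c): forbidden (parity, ΔS, ΔL, ΔJ).
(a)–(d): forbidden (parity, ΔS).
(a)–(e): forbidden (ΔS, ΔL, ΔJ).
(a)–(f): forbidden (ΔS, ΔL).
(b)–(c): forbidden (ΔS, ΔL).
(b)–(d): forbidden (ΔS).
(b)–(e): forbidden (parity, ΔS, ΔL).
(b)–(f): forbidden (parity, ΔS, ΔL).
(c)–(d): forbidden (parity, ΔS, ΔJ).
(c)–(e): allowed.
(c)–(f): forbidden (ΔS).
(d)–(e): forbidden (ΔS, ΔL, ΔJ).
(d)–(f): allowed.
(e)–(f): forbidden (parity, ΔS).
Allowed pairs: 3 of 15.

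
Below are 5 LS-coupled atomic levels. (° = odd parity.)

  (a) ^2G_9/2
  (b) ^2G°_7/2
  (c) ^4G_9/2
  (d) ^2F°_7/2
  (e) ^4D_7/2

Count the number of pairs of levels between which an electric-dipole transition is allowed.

(a)–(b): allowed.
(a)–(c): forbidden (parity, ΔS).
(a)–(d): allowed.
(a)–(e): forbidden (parity, ΔS, ΔL).
(b)–(c): forbidden (ΔS).
(b)–(d): forbidden (parity).
(b)–(e): forbidden (ΔS, ΔL).
(c)–(d): forbidden (ΔS).
(c)–(e): forbidden (parity, ΔL).
(d)–(e): forbidden (ΔS).
Allowed pairs: 2 of 10.

2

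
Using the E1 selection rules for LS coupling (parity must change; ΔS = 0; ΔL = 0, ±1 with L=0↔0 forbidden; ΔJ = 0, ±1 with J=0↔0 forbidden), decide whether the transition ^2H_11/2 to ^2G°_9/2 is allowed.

allowed

Initial level: S=1/2, L=5, J=11/2, parity even. Final level: S=1/2, L=4, J=9/2, parity odd.
Parity must change: even → odd — passes.
ΔS = 0: S: 1/2 → 1/2 — passes.
ΔJ = 0, ±1 (not J=0↔0): J: 11/2 → 9/2, ΔJ = -1 — passes.
ΔL = 0, ±1 (not L=0↔0): L: 5 → 4, ΔL = -1 — passes.
All four E1 rules are satisfied.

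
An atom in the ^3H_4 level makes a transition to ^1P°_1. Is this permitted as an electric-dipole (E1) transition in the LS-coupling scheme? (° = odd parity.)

Reading off the term symbols: S 1→0, L 5→1, J 4→1, parity even→odd.
Parity must change: even → odd — ✓.
ΔS = 0: S: 1 → 0 — ✗.
ΔL = 0, ±1 (not L=0↔0): L: 5 → 1, ΔL = -4 — ✗.
ΔJ = 0, ±1 (not J=0↔0): J: 4 → 1, ΔJ = -3 — ✗.
Rule(s) violated: ΔS, ΔL, ΔJ.

forbidden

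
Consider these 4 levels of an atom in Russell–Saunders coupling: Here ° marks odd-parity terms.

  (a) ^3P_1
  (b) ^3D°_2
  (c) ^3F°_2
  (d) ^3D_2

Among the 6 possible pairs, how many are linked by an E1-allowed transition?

(a)–(b): allowed.
(a)–(c): forbidden (ΔL).
(a)–(d): forbidden (parity).
(b)–(c): forbidden (parity).
(b)–(d): allowed.
(c)–(d): allowed.
Allowed pairs: 3 of 6.

3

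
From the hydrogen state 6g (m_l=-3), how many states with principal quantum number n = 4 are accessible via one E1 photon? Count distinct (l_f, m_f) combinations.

2

E1 requires Δl = ±1, so l_f ∈ {3, 5}; with 0 ≤ l_f ≤ n_f−1 = 3, the allowed l_f values are {3}.
For l_f = 3: m_f ∈ {m_i−1, m_i, m_i+1} ∩ [−3, 3] = {-3, -2} → 2 states.
Total: 2.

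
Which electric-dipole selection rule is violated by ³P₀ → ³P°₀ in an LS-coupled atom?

ΔJ = 0, ±1 (not J=0↔0): J: 0 → 0, ΔJ = +0 — fails.
ΔS = 0: S: 1 → 1 — ok.
ΔL = 0, ±1 (not L=0↔0): L: 1 → 1, ΔL = +0 — ok.
Parity must change: even → odd — ok.

the J=0 ↔ J=0 exclusion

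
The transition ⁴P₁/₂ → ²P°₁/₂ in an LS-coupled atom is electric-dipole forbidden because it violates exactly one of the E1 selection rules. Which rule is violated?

the ΔS = 0 rule

ΔJ = 0, ±1 (not J=0↔0): J: 1/2 → 1/2, ΔJ = +0 — ✓.
Parity must change: even → odd — ✓.
ΔL = 0, ±1 (not L=0↔0): L: 1 → 1, ΔL = +0 — ✓.
ΔS = 0: S: 3/2 → 1/2 — ✗.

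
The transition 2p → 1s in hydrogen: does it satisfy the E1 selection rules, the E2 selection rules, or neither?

E1

Δl = 0 − 1 = -1; l_i + l_f = 1.
E1 (Δl = ±1): satisfied.
E2 (Δl = 0,±2, l_i+l_f ≥ 2): not satisfied.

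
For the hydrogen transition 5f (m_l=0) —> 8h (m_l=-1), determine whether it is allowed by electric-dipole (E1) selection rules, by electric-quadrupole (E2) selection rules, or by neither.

Δl = 5 − 3 = +2; l_i + l_f = 8.
Δm_l = -1.
E1 (Δl = ±1, |Δm_l| ≤ 1): not satisfied.
E2 (Δl = 0,±2, l_i+l_f ≥ 2, |Δm_l| ≤ 2): satisfied.

E2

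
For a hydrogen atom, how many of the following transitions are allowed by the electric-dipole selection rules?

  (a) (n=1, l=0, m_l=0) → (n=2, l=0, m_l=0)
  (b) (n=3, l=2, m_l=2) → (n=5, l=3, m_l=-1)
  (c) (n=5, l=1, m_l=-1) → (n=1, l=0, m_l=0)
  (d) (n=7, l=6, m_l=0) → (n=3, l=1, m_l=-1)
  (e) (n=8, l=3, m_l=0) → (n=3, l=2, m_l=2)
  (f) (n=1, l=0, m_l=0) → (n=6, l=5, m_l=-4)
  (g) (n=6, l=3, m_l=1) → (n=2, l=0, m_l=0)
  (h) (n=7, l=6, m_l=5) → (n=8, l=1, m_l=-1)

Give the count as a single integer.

(a) forbidden — Δl = +0 (E1 requires Δl = ±1)
(b) forbidden — Δm_l = -3 (E1 requires Δm_l = 0, ±1)
(c) allowed
(d) forbidden — Δl = -5 (E1 requires Δl = ±1)
(e) forbidden — Δm_l = +2 (E1 requires Δm_l = 0, ±1)
(f) forbidden — Δl = +5 (E1 requires Δl = ±1); Δm_l = -4 (E1 requires Δm_l = 0, ±1)
(g) forbidden — Δl = -3 (E1 requires Δl = ±1)
(h) forbidden — Δl = -5 (E1 requires Δl = ±1); Δm_l = -6 (E1 requires Δm_l = 0, ±1)
Total allowed: 1 of 8.

1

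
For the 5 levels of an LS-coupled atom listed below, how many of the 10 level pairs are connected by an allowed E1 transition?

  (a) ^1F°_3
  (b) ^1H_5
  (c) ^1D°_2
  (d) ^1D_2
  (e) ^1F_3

(a)–(b): forbidden (ΔL, ΔJ).
(a)–(c): forbidden (parity).
(a)–(d): allowed.
(a)–(e): allowed.
(b)–(c): forbidden (ΔL, ΔJ).
(b)–(d): forbidden (parity, ΔL, ΔJ).
(b)–(e): forbidden (parity, ΔL, ΔJ).
(c)–(d): allowed.
(c)–(e): allowed.
(d)–(e): forbidden (parity).
Allowed pairs: 4 of 10.

4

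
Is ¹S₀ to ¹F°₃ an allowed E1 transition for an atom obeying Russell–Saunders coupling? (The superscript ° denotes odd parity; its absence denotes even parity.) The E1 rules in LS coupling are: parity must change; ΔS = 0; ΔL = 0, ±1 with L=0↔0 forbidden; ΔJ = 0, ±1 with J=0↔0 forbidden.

forbidden

Reading off the term symbols: S 0→0, L 0→3, J 0→3, parity even→odd.
Parity must change: even → odd — satisfied.
ΔS = 0: S: 0 → 0 — satisfied.
ΔL = 0, ±1 (not L=0↔0): L: 0 → 3, ΔL = +3 — violated.
ΔJ = 0, ±1 (not J=0↔0): J: 0 → 3, ΔJ = +3 — violated.
Rule(s) violated: ΔL, ΔJ.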